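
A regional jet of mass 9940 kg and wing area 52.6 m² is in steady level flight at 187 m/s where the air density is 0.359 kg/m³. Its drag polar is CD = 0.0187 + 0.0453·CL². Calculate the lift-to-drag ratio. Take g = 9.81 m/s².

Weight W = mg = 9940 × 9.81 = 97511 N; in level flight L = W.
Dynamic pressure q = 0.5 × 0.359 × 187² = 6277 Pa.
CL = 2W/(ρv²S) = 2×97511/(0.359×187²×52.6) = 0.2953.
CD = 0.0187 + 0.0453 × 0.2953² = 0.02265.
L/D = CL/CD = 0.2953 / 0.02265 = 13

L/D = 13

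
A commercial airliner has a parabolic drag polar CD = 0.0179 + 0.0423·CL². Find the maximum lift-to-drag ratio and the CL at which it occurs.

(L/D)max = 18.2, at CL = 0.651

For CD = CD0 + K·CL², (L/D)max occurs at CL* = √(CD0/K) and equals 1/(2√(K·CD0)).
(L/D)max = 1/(2√(0.0423 × 0.0179)) = 1/(2 × 0.02752) = 18.2
CL* = √(0.0179/0.0423) = 0.651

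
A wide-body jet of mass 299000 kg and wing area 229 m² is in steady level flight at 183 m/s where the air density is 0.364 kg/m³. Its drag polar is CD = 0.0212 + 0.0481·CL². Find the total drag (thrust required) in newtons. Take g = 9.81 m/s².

D = 3.26×10^5 N

Weight W = mg = 299000 × 9.81 = 2.9332×10^6 N; in level flight L = W.
Dynamic pressure q = 0.5 × 0.364 × 183² = 6095 Pa.
Required CL = L/(qS) = 2.9332×10^6/(6095·229) = 2.102.
CD = 0.0212 + 0.0481 × 2.102² = 0.2336.
D = q·S·CD = 6095 × 229 × 0.2336 = 3.261×10^5 N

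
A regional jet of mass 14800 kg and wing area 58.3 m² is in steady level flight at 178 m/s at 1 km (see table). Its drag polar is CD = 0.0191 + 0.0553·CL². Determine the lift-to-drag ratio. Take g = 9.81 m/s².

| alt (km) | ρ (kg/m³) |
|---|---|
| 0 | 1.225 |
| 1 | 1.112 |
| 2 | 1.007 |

L/D = 7

At 1 km, from the table: ρ = 1.112 kg/m³.
In steady level flight, lift balances weight: W = mg = 14800 × 9.81 = 1.4519×10^5 N.
Dynamic pressure q = 0.5 × 1.112 × 178² = 17620 Pa.
CL = W/(q·S) = 1.4519×10^5 / (17620 × 58.3) = 0.1414.
CD = 0.0191 + 0.0553 × 0.1414² = 0.02021.
L/D = CL/CD = 0.1414 / 0.02021 = 7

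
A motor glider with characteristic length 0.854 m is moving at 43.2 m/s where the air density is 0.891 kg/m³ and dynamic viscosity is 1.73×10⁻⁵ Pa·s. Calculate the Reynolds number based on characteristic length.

Re = ρ·v·c/μ = 0.891 × 43.2 × 0.854 / (1.73×10⁻⁵) = 1.9×10^6

Re = 1.9×10^6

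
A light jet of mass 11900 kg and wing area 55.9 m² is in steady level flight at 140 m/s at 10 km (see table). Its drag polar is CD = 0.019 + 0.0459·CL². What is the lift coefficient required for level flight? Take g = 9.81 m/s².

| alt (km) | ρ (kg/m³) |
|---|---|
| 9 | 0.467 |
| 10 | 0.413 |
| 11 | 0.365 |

At 10 km, from the table: ρ = 0.413 kg/m³.
In steady level flight, lift balances weight: W = mg = 11900 × 9.81 = 1.1674×10^5 N.
q = ½ρv² = ½ × 0.413 × 140² = 4047 Pa.
Required CL = L/(qS) = 1.1674×10^5/(4047·55.9) = 0.516.

CL = 0.516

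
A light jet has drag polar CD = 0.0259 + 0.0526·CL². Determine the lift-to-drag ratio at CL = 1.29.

CD = 0.0259 + 0.0526 × 1.29² = 0.1134
L/D = CL/CD = 1.29 / 0.1134 = 11.4

L/D = 11.4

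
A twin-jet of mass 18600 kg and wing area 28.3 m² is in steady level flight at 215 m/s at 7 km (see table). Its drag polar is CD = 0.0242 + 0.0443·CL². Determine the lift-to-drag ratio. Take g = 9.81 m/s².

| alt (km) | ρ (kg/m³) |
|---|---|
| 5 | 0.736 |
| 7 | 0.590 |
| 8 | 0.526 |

L/D = 13.9

At 7 km, from the table: ρ = 0.590 kg/m³.
In steady level flight, lift balances weight: W = mg = 18600 × 9.81 = 1.8247×10^5 N.
Dynamic pressure q = 0.5 × 0.59 × 215² = 13640 Pa.
CL = 2W/(ρv²S) = 2×1.8247×10^5/(0.59×215²×28.3) = 0.4728.
CD = 0.0242 + 0.0443 × 0.4728² = 0.0341.
L/D = CL/CD = 0.4728 / 0.0341 = 13.9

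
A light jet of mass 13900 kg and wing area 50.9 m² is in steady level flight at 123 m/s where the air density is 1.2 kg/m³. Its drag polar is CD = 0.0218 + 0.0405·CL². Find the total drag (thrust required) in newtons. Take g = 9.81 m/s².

D = 11700 N

Level flight ⇒ L = W = m·g = 13900 × 9.81 = 1.3636×10^5 N.
q = ½ρv² = ½ × 1.2 × 123² = 9077 Pa.
CL = W/(q·S) = 1.3636×10^5 / (9077 × 50.9) = 0.2951.
CD = 0.0218 + 0.0405 × 0.2951² = 0.02533.
D = q·S·CD = 9077 × 50.9 × 0.02533 = 11700 N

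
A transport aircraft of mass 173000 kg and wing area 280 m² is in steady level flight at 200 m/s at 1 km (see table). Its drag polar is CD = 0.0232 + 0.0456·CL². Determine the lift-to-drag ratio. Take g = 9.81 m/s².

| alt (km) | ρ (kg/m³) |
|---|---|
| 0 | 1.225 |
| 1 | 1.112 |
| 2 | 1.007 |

At 1 km, from the table: ρ = 1.112 kg/m³.
In steady level flight, lift balances weight: W = mg = 173000 × 9.81 = 1.6971×10^6 N.
q = ½ρv² = ½ × 1.112 × 200² = 22240 Pa.
CL = 2W/(ρv²S) = 2×1.6971×10^6/(1.112×200²×280) = 0.2725.
CD = 0.0232 + 0.0456 × 0.2725² = 0.02659.
L/D = CL/CD = 0.2725 / 0.02659 = 10.3

L/D = 10.3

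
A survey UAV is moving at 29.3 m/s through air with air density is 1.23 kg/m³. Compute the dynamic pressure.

q = 528 Pa

q = ½ρv² = ½ × 1.23 × 29.3² = 528 Pa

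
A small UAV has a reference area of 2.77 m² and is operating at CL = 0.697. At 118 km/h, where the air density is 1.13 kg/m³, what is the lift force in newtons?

Convert speed: v = 118 km/h ÷ 3.6 = 32.78 m/s.
Dynamic pressure q = ½ρv² = ½ × 1.13 × 32.78² = 607 Pa.
L = q·S·CL = 607 × 2.77 × 0.697 = 1170 N

L = 1170 N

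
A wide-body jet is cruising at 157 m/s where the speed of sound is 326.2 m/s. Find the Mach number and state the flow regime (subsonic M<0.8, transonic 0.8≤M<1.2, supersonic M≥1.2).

M = 0.481 (subsonic)

M = v/a = 157 / 326.2 = 0.481
M = 0.481 → subsonic.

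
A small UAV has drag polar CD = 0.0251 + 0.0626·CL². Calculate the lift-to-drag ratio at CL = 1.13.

CD = 0.0251 + 0.0626 × 1.13² = 0.105
L/D = CL/CD = 1.13 / 0.105 = 10.8

L/D = 10.8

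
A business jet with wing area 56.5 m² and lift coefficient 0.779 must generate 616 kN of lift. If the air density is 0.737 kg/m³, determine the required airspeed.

v = 195 m/s

L = ½ρv²S·CL ⇒ v = √(2L/(ρ·S·CL))
v = √(2 × 6.16×10^5 / (0.737 × 56.5 × 0.779)) = √37980 = 195 m/s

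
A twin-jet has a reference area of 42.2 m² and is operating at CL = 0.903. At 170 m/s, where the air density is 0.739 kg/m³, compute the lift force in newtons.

Dynamic pressure q = ½ρv² = ½ × 0.739 × 170² = 10680 Pa.
L = q·S·CL = 10680 × 42.2 × 0.903 = 4.07×10^5 N ≈ 407 kN

L = 4.07×10^5 N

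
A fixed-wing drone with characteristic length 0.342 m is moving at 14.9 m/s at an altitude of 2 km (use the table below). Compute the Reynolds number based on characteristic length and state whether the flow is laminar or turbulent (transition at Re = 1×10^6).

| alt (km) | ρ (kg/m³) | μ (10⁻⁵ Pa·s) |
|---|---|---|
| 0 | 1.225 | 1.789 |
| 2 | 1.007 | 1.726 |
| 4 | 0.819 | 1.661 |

At 2 km, from the table: ρ = 1.007 kg/m³, μ = 1.726×10⁻⁵ Pa·s.
Re = ρ·v·c/μ = 1.007 × 14.9 × 0.342 / (1.726×10⁻⁵) = 2.97×10^5
Since 2.97×10^5 < 1×10^6, the flow is laminar.

Re = 2.97×10^5 (laminar)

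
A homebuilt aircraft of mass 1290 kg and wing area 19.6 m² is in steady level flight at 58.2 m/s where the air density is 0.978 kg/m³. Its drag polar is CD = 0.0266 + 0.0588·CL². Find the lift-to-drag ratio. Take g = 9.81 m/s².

In steady level flight, lift balances weight: W = mg = 1290 × 9.81 = 12655 N.
Dynamic pressure q = 0.5 × 0.978 × 58.2² = 1656 Pa.
CL = W/(q·S) = 12655 / (1656 × 19.6) = 0.3898.
CD = 0.0266 + 0.0588 × 0.3898² = 0.03553.
L/D = CL/CD = 0.3898 / 0.03553 = 11

L/D = 11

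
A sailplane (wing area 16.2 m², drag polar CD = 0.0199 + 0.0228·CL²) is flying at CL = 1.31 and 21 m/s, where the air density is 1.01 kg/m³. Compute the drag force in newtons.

D = 213 N

CD = 0.0199 + 0.0228 × 1.31² = 0.05903
D = ½ρv²S·CD = ½ × 1.01 × 21² × 16.2 × 0.05903 = 213 N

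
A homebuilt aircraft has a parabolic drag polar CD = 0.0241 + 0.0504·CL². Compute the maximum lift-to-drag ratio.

(L/D)max = 14.3

For CD = CD0 + K·CL², (L/D)max occurs at CL* = √(CD0/K) and equals 1/(2√(K·CD0)).
(L/D)max = 1/(2√(0.0504 × 0.0241)) = 1/(2 × 0.03485) = 14.3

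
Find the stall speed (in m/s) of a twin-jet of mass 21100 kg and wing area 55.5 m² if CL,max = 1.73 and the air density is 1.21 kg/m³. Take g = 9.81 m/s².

V_stall = 59.7 m/s

Weight W = mg = 21100 × 9.81 = 2.07×10^5 N.
From L = ½ρV²S·CL,max = W: V_stall = √(2W/(ρSCL,max)) = √(2·2.07×10^5/(1.21·55.5·1.73))
V_stall = √3563 = 59.7 m/s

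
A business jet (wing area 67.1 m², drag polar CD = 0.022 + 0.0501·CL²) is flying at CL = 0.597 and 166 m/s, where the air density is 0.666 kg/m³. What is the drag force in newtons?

CD = 0.022 + 0.0501 × 0.597² = 0.03986
D = ½ρv²S·CD = ½ × 0.666 × 166² × 67.1 × 0.03986 = 24500 N

D = 24500 N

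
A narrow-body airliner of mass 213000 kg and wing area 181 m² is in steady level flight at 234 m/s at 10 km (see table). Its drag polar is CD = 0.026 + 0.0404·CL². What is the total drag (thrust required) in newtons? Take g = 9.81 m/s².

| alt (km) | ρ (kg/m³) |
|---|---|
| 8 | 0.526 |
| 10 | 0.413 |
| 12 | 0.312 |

D = 1.39×10^5 N

At 10 km, from the table: ρ = 0.413 kg/m³.
In steady level flight, lift balances weight: W = mg = 213000 × 9.81 = 2.0895×10^6 N.
Dynamic pressure q = 0.5 × 0.413 × 234² = 11310 Pa.
CL = W/(q·S) = 2.0895×10^6 / (11310 × 181) = 1.021.
CD = 0.026 + 0.0404 × 1.021² = 0.06811.
D = q·S·CD = 11310 × 181 × 0.06811 = 1.394×10^5 N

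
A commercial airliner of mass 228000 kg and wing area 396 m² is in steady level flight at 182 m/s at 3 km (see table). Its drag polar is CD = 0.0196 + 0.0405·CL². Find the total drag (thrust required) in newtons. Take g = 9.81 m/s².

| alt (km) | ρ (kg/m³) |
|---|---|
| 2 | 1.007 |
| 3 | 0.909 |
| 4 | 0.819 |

At 3 km, from the table: ρ = 0.909 kg/m³.
Weight W = mg = 228000 × 9.81 = 2.2367×10^6 N; in level flight L = W.
Dynamic pressure q = 0.5 × 0.909 × 182² = 15050 Pa.
Required CL = L/(qS) = 2.2367×10^6/(15050·396) = 0.3752.
CD = 0.0196 + 0.0405 × 0.3752² = 0.0253.
D = q·S·CD = 15050 × 396 × 0.0253 = 1.508×10^5 N

D = 1.51×10^5 N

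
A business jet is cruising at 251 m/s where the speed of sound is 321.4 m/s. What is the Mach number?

M = 0.781

M = v/a = 251 / 321.4 = 0.781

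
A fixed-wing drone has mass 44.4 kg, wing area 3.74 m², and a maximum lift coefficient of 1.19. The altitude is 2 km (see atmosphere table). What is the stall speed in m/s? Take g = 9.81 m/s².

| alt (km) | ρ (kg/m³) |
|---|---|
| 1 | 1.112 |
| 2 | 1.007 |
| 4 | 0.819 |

V_stall = 13.9 m/s

At 2 km, from the table: ρ = 1.007 kg/m³.
Stall occurs when L = W at CL,max. W = mg = 44.4 × 9.81 = 435.6 N.
From L = ½ρV²S·CL,max = W: V_stall = √(2W/(ρSCL,max)) = √(2·435.6/(1.007·3.74·1.19))
V_stall = √194.4 = 13.9 m/s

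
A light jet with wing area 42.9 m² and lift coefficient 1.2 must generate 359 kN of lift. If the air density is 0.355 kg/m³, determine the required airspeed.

v = 198 m/s

L = ½ρv²S·CL ⇒ v = √(2L/(ρ·S·CL))
v = √(2 × 3.59×10^5 / (0.355 × 42.9 × 1.2)) = √39290 = 198 m/s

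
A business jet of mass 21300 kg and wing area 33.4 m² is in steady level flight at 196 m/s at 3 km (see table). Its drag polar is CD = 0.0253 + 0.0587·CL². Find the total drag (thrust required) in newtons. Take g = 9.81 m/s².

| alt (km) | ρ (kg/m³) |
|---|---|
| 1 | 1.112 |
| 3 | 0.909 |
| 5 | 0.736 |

D = 19100 N

At 3 km, from the table: ρ = 0.909 kg/m³.
Level flight ⇒ L = W = m·g = 21300 × 9.81 = 2.0895×10^5 N.
Dynamic pressure q = 0.5 × 0.909 × 196² = 17460 Pa.
Required CL = L/(qS) = 2.0895×10^5/(17460·33.4) = 0.3583.
CD = 0.0253 + 0.0587 × 0.3583² = 0.03284.
D = q·S·CD = 17460 × 33.4 × 0.03284 = 19150 N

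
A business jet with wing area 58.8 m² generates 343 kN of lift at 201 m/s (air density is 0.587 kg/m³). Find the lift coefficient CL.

CL = 0.492

From L = ½ρv²S·CL, rearranging gives CL = 2L/(ρv²S).
CL = 2 × 3.43×10^5 / (0.587 × 201² × 58.8) = 0.492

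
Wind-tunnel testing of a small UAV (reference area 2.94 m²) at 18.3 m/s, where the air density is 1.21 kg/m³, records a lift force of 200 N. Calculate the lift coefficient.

CL = 0.336

From L = ½ρv²S·CL, rearranging gives CL = 2L/(ρv²S).
CL = 2 × 200 / (1.21 × 18.3² × 2.94) = 0.336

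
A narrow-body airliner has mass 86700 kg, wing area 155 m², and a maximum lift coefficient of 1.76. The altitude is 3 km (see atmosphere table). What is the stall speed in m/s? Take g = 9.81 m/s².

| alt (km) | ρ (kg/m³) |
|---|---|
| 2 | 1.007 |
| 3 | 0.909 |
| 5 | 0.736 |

At 3 km, from the table: ρ = 0.909 kg/m³.
Weight W = mg = 86700 × 9.81 = 8.505×10^5 N.
From L = ½ρV²S·CL,max = W: V_stall = √(2W/(ρSCL,max)) = √(2·8.505×10^5/(0.909·155·1.76))
V_stall = √6860 = 82.8 m/s

V_stall = 82.8 m/s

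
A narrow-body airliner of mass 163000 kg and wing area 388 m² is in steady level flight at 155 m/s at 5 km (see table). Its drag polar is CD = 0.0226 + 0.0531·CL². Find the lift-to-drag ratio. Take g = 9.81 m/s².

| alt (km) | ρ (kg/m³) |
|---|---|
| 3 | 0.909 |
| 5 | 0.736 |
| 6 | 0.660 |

At 5 km, from the table: ρ = 0.736 kg/m³.
Weight W = mg = 163000 × 9.81 = 1.599×10^6 N; in level flight L = W.
q = ½ρv² = ½ × 0.736 × 155² = 8841 Pa.
CL = 2W/(ρv²S) = 2×1.599×10^6/(0.736×155²×388) = 0.4661.
CD = 0.0226 + 0.0531 × 0.4661² = 0.03414.
L/D = CL/CD = 0.4661 / 0.03414 = 13.7

L/D = 13.7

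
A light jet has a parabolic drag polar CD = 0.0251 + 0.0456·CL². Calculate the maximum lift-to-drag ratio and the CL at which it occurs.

(L/D)max = 14.8, at CL = 0.742

For CD = CD0 + K·CL², (L/D)max occurs at CL* = √(CD0/K) and equals 1/(2√(K·CD0)).
(L/D)max = 1/(2√(0.0456 × 0.0251)) = 1/(2 × 0.03383) = 14.8
CL* = √(0.0251/0.0456) = 0.742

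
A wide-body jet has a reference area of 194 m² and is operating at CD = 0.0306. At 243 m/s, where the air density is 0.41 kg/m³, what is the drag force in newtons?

D = 71900 N

Dynamic pressure q = ½ρv² = ½ × 0.41 × 243² = 12110 Pa.
D = q·S·CD = 12110 × 194 × 0.0306 = 71900 N ≈ 71.9 kN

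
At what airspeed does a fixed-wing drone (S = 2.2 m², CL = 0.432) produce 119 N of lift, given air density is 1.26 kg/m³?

L = ½ρv²S·CL ⇒ v = √(2L/(ρ·S·CL))
v = √(2 × 119 / (1.26 × 2.2 × 0.432)) = √198.7 = 14.1 m/s

v = 14.1 m/s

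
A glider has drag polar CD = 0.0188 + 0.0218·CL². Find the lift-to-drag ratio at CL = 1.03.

L/D = 24.6

CD = 0.0188 + 0.0218 × 1.03² = 0.04193
L/D = CL/CD = 1.03 / 0.04193 = 24.6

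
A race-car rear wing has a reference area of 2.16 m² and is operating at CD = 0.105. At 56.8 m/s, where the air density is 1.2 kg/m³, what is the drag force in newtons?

D = ½ρv²S·CD = ½ × 1.2 × 56.8² × 2.16 × 0.105 = 439 N

D = 439 N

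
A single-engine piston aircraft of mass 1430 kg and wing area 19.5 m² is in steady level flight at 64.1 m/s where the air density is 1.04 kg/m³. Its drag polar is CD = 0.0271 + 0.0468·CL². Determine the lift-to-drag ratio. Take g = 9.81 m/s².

In steady level flight, lift balances weight: W = mg = 1430 × 9.81 = 14028 N.
Dynamic pressure q = 0.5 × 1.04 × 64.1² = 2137 Pa.
Required CL = L/(qS) = 14028/(2137·19.5) = 0.3367.
CD = 0.0271 + 0.0468 × 0.3367² = 0.03241.
L/D = CL/CD = 0.3367 / 0.03241 = 10.4

L/D = 10.4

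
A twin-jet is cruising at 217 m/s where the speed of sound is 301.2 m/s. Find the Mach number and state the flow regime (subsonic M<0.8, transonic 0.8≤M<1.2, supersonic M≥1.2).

M = v/a = 217 / 301.2 = 0.72
M = 0.72 → subsonic.

M = 0.72 (subsonic)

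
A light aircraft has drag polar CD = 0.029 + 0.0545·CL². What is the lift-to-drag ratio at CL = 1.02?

L/D = 11.9

CD = 0.029 + 0.0545 × 1.02² = 0.0857
L/D = CL/CD = 1.02 / 0.0857 = 11.9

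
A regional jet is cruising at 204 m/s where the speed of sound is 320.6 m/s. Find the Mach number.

M = v/a = 204 / 320.6 = 0.636

M = 0.636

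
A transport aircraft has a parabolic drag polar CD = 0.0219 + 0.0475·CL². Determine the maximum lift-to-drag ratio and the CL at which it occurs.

(L/D)max = 15.5, at CL = 0.679

For CD = CD0 + K·CL², (L/D)max occurs at CL* = √(CD0/K) and equals 1/(2√(K·CD0)).
(L/D)max = 1/(2√(0.0475 × 0.0219)) = 1/(2 × 0.03225) = 15.5
CL* = √(0.0219/0.0475) = 0.679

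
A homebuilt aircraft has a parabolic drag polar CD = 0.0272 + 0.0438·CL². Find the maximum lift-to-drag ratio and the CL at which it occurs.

For CD = CD0 + K·CL², (L/D)max occurs at CL* = √(CD0/K) and equals 1/(2√(K·CD0)).
(L/D)max = 1/(2√(0.0438 × 0.0272)) = 1/(2 × 0.03452) = 14.5
CL* = √(0.0272/0.0438) = 0.788

(L/D)max = 14.5, at CL = 0.788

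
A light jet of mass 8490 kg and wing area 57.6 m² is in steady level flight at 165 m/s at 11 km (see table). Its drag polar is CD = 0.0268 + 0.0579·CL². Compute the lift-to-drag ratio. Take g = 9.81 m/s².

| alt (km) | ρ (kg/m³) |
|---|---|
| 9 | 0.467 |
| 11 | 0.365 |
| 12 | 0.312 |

L/D = 9.18

At 11 km, from the table: ρ = 0.365 kg/m³.
Weight W = mg = 8490 × 9.81 = 83287 N; in level flight L = W.
q = ½ρv² = ½ × 0.365 × 165² = 4969 Pa.
CL = 2W/(ρv²S) = 2×83287/(0.365×165²×57.6) = 0.291.
CD = 0.0268 + 0.0579 × 0.291² = 0.0317.
L/D = CL/CD = 0.291 / 0.0317 = 9.18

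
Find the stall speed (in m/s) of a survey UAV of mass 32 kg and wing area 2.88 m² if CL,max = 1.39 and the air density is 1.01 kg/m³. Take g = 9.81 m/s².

V_stall = 12.5 m/s

At stall, lift equals weight: L = W = m·g = 32 × 9.81 = 313.9 N.
V_stall = √(2W/(ρ·S·CL,max)) = √(2 × 313.9 / (1.01 × 2.88 × 1.39))
V_stall = √155.3 = 12.5 m/s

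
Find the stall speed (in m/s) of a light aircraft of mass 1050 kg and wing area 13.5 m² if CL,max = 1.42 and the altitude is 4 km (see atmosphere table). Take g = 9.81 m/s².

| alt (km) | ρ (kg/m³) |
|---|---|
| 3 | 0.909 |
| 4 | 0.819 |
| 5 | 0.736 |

At 4 km, from the table: ρ = 0.819 kg/m³.
At stall, lift equals weight: L = W = m·g = 1050 × 9.81 = 10300 N.
V_stall = √(2W/(ρ·S·CL,max)) = √(2 × 10300 / (0.819 × 13.5 × 1.42))
V_stall = √1312 = 36.2 m/s

V_stall = 36.2 m/s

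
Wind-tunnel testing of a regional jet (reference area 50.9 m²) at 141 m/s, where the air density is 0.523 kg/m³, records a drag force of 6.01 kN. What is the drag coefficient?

CD = 0.0227

From D = ½ρv²S·CD, rearranging gives CD = 2D/(ρv²S).
CD = 2 × 6010 / (0.523 × 141² × 50.9) = 0.0227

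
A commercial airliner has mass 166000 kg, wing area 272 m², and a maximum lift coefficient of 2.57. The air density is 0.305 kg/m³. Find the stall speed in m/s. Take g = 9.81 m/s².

At stall, lift equals weight: L = W = m·g = 166000 × 9.81 = 1.628×10^6 N.
V_stall = √(2W/(ρ·S·CL,max)) = √(2 × 1.628×10^6 / (0.305 × 272 × 2.57))
V_stall = √15280 = 124 m/s

V_stall = 124 m/s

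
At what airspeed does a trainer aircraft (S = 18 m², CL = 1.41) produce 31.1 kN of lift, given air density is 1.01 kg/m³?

L = ½ρv²S·CL ⇒ v = √(2L/(ρ·S·CL))
v = √(2 × 31100 / (1.01 × 18 × 1.41)) = √2426 = 49.3 m/s

v = 49.3 m/s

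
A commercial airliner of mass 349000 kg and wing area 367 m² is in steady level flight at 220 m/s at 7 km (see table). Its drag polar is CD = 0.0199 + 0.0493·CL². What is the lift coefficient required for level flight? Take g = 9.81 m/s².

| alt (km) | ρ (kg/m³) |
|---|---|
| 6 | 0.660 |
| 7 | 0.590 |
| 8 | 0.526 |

At 7 km, from the table: ρ = 0.590 kg/m³.
In steady level flight, lift balances weight: W = mg = 349000 × 9.81 = 3.4237×10^6 N.
Dynamic pressure q = 0.5 × 0.59 × 220² = 14280 Pa.
Required CL = L/(qS) = 3.4237×10^6/(14280·367) = 0.6534.

CL = 0.653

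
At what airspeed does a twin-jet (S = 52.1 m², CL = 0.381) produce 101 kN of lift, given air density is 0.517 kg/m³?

v = 140 m/s

L = ½ρv²S·CL ⇒ v = √(2L/(ρ·S·CL))
v = √(2 × 1.01×10^5 / (0.517 × 52.1 × 0.381)) = √19680 = 140 m/s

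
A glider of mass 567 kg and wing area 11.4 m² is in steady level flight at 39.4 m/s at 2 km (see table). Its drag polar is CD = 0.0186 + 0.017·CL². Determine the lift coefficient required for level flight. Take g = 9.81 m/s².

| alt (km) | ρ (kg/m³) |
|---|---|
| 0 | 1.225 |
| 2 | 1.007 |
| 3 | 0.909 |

At 2 km, from the table: ρ = 1.007 kg/m³.
Level flight ⇒ L = W = m·g = 567 × 9.81 = 5562.3 N.
q = ½ρv² = ½ × 1.007 × 39.4² = 781.6 Pa.
CL = W/(q·S) = 5562.3 / (781.6 × 11.4) = 0.6242.

CL = 0.624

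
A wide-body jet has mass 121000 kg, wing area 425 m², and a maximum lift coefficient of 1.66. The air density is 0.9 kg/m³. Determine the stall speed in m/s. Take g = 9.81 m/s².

V_stall = 61.1 m/s

At stall, lift equals weight: L = W = m·g = 121000 × 9.81 = 1.187×10^6 N.
V_stall = √(2W/(ρ·S·CL,max)) = √(2 × 1.187×10^6 / (0.9 × 425 × 1.66))
V_stall = √3739 = 61.1 m/s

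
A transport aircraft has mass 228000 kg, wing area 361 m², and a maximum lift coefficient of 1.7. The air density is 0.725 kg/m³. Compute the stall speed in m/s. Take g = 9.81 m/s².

Weight W = mg = 228000 × 9.81 = 2.237×10^6 N.
From L = ½ρV²S·CL,max = W: V_stall = √(2W/(ρSCL,max)) = √(2·2.237×10^6/(0.725·361·1.7))
V_stall = √10050 = 100 m/s

V_stall = 100 m/s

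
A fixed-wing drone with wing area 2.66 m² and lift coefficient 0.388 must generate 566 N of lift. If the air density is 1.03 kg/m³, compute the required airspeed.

v = 32.6 m/s

L = ½ρv²S·CL ⇒ v = √(2L/(ρ·S·CL))
v = √(2 × 566 / (1.03 × 2.66 × 0.388)) = √1065 = 32.6 m/s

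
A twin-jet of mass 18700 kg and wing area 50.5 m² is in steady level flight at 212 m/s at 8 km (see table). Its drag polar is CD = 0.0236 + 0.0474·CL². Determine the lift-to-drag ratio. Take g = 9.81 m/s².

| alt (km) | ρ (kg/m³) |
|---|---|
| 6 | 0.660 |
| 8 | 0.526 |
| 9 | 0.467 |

L/D = 10.9

At 8 km, from the table: ρ = 0.526 kg/m³.
Level flight ⇒ L = W = m·g = 18700 × 9.81 = 1.8345×10^5 N.
Dynamic pressure q = 0.5 × 0.526 × 212² = 11820 Pa.
CL = W/(q·S) = 1.8345×10^5 / (11820 × 50.5) = 0.3073.
CD = 0.0236 + 0.0474 × 0.3073² = 0.02808.
L/D = CL/CD = 0.3073 / 0.02808 = 10.9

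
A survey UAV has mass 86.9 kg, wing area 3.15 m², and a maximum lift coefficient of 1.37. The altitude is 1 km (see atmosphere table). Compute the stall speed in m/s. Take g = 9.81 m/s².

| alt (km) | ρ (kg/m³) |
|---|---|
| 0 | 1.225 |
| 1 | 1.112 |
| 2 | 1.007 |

At 1 km, from the table: ρ = 1.112 kg/m³.
Stall occurs when L = W at CL,max. W = mg = 86.9 × 9.81 = 852.5 N.
V_stall = √(2W/(ρ·S·CL,max)) = √(2 × 852.5 / (1.112 × 3.15 × 1.37))
V_stall = √355.3 = 18.8 m/s

V_stall = 18.8 m/s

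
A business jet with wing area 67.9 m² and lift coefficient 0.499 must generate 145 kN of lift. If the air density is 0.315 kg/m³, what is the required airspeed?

v = 165 m/s

L = ½ρv²S·CL ⇒ v = √(2L/(ρ·S·CL))
v = √(2 × 1.45×10^5 / (0.315 × 67.9 × 0.499)) = √27170 = 165 m/s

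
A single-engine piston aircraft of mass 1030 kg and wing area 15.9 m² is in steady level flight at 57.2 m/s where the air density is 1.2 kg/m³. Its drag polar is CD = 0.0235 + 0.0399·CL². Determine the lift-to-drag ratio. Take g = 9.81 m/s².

Level flight ⇒ L = W = m·g = 1030 × 9.81 = 10104 N.
Dynamic pressure q = 0.5 × 1.2 × 57.2² = 1963 Pa.
Required CL = L/(qS) = 10104/(1963·15.9) = 0.3237.
CD = 0.0235 + 0.0399 × 0.3237² = 0.02768.
L/D = CL/CD = 0.3237 / 0.02768 = 11.7

L/D = 11.7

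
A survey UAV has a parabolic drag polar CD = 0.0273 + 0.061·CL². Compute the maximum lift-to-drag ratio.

For CD = CD0 + K·CL², (L/D)max occurs at CL* = √(CD0/K) and equals 1/(2√(K·CD0)).
(L/D)max = 1/(2√(0.061 × 0.0273)) = 1/(2 × 0.04081) = 12.3

(L/D)max = 12.3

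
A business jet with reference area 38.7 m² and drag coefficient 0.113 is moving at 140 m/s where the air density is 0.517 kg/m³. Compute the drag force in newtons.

D = ½ρv²S·CD = ½ × 0.517 × 140² × 38.7 × 0.113 = 22200 N ≈ 22.2 kN

D = 22200 N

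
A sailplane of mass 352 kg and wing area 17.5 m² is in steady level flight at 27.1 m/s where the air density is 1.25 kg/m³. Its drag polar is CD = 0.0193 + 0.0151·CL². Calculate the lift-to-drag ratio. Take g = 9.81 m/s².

L/D = 19.5

In steady level flight, lift balances weight: W = mg = 352 × 9.81 = 3453.1 N.
q = ½ρv² = ½ × 1.25 × 27.1² = 459 Pa.
CL = 2W/(ρv²S) = 2×3453.1/(1.25×27.1²×17.5) = 0.4299.
CD = 0.0193 + 0.0151 × 0.4299² = 0.02209.
L/D = CL/CD = 0.4299 / 0.02209 = 19.5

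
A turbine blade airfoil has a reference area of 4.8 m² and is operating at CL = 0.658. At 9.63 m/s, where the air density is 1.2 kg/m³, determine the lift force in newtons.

L = ½ρv²S·CL = ½ × 1.2 × 9.63² × 4.8 × 0.658 = 176 N

L = 176 N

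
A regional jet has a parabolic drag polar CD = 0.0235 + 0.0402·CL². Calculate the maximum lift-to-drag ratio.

For CD = CD0 + K·CL², (L/D)max occurs at CL* = √(CD0/K) and equals 1/(2√(K·CD0)).
(L/D)max = 1/(2√(0.0402 × 0.0235)) = 1/(2 × 0.03074) = 16.3

(L/D)max = 16.3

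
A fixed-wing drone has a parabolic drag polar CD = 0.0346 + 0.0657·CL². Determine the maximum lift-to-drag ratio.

For CD = CD0 + K·CL², (L/D)max occurs at CL* = √(CD0/K) and equals 1/(2√(K·CD0)).
(L/D)max = 1/(2√(0.0657 × 0.0346)) = 1/(2 × 0.04768) = 10.5

(L/D)max = 10.5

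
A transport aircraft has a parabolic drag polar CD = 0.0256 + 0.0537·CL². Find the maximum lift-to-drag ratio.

(L/D)max = 13.5

For CD = CD0 + K·CL², (L/D)max occurs at CL* = √(CD0/K) and equals 1/(2√(K·CD0)).
(L/D)max = 1/(2√(0.0537 × 0.0256)) = 1/(2 × 0.03708) = 13.5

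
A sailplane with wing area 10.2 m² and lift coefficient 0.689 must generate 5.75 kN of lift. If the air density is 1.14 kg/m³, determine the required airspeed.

v = 37.9 m/s

L = ½ρv²S·CL ⇒ v = √(2L/(ρ·S·CL))
v = √(2 × 5750 / (1.14 × 10.2 × 0.689)) = √1435 = 37.9 m/s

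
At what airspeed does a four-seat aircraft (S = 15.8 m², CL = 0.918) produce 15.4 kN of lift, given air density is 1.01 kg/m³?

L = ½ρv²S·CL ⇒ v = √(2L/(ρ·S·CL))
v = √(2 × 15400 / (1.01 × 15.8 × 0.918)) = √2102 = 45.9 m/s

v = 45.9 m/s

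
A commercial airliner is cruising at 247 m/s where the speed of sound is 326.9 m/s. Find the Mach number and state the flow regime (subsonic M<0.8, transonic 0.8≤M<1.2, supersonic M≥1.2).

M = 0.756 (subsonic)

M = v/a = 247 / 326.9 = 0.756
M = 0.756 → subsonic.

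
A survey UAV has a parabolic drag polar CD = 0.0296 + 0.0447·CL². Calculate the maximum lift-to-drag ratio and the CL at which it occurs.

For CD = CD0 + K·CL², (L/D)max occurs at CL* = √(CD0/K) and equals 1/(2√(K·CD0)).
(L/D)max = 1/(2√(0.0447 × 0.0296)) = 1/(2 × 0.03637) = 13.7
CL* = √(0.0296/0.0447) = 0.814

(L/D)max = 13.7, at CL = 0.814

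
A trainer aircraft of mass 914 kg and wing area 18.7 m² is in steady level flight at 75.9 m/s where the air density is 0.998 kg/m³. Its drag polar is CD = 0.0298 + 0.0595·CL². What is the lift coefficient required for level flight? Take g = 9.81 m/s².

CL = 0.167

In steady level flight, lift balances weight: W = mg = 914 × 9.81 = 8966.3 N.
q = ½ρv² = ½ × 0.998 × 75.9² = 2875 Pa.
CL = W/(q·S) = 8966.3 / (2875 × 18.7) = 0.1668.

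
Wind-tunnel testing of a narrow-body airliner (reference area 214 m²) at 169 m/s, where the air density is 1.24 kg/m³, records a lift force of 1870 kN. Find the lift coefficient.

From L = ½ρv²S·CL, rearranging gives CL = 2L/(ρv²S).
CL = 2 × 1.87×10^6 / (1.24 × 169² × 214) = 0.493

CL = 0.493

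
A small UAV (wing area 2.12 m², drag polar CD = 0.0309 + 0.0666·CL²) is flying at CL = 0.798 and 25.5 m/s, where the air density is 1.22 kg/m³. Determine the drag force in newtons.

D = 61.6 N

CD = 0.0309 + 0.0666 × 0.798² = 0.07331
D = ½ρv²S·CD = ½ × 1.22 × 25.5² × 2.12 × 0.07331 = 61.6 N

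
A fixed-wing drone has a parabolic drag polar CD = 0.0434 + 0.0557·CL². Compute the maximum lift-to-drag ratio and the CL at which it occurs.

For CD = CD0 + K·CL², (L/D)max occurs at CL* = √(CD0/K) and equals 1/(2√(K·CD0)).
(L/D)max = 1/(2√(0.0557 × 0.0434)) = 1/(2 × 0.04917) = 10.2
CL* = √(0.0434/0.0557) = 0.883

(L/D)max = 10.2, at CL = 0.883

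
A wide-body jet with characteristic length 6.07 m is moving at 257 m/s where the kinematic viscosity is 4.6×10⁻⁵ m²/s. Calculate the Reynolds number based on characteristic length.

Re = v·c/ν = 257 × 6.07 / (4.6×10⁻⁵) = 3.39×10^7

Re = 3.39×10^7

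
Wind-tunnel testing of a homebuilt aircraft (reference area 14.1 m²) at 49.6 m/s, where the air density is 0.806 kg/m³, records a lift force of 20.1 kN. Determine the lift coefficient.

CL = 1.44

From L = ½ρv²S·CL, rearranging gives CL = 2L/(ρv²S).
CL = 2 × 20100 / (0.806 × 49.6² × 14.1) = 1.44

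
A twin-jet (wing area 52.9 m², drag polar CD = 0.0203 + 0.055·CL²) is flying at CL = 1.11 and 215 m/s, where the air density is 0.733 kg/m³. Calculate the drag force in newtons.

CD = 0.0203 + 0.055 × 1.11² = 0.08807
D = ½ρv²S·CD = ½ × 0.733 × 215² × 52.9 × 0.08807 = 78900 N

D = 78900 N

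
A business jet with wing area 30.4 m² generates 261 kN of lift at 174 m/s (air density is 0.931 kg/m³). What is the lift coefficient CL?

CL = 0.609

From L = ½ρv²S·CL, rearranging gives CL = 2L/(ρv²S).
CL = 2 × 2.61×10^5 / (0.931 × 174² × 30.4) = 0.609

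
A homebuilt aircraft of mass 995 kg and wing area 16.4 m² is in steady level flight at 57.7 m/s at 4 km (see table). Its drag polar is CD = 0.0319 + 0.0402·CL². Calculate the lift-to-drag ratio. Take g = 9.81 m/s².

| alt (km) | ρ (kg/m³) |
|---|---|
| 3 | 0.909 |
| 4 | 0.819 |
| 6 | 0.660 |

L/D = 11

At 4 km, from the table: ρ = 0.819 kg/m³.
Weight W = mg = 995 × 9.81 = 9761 N; in level flight L = W.
Dynamic pressure q = 0.5 × 0.819 × 57.7² = 1363 Pa.
CL = 2W/(ρv²S) = 2×9761/(0.819×57.7²×16.4) = 0.4366.
CD = 0.0319 + 0.0402 × 0.4366² = 0.03956.
L/D = CL/CD = 0.4366 / 0.03956 = 11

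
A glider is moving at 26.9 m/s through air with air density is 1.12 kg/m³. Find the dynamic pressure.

q = ½ρv² = ½ × 1.12 × 26.9² = 405 Pa

q = 405 Pa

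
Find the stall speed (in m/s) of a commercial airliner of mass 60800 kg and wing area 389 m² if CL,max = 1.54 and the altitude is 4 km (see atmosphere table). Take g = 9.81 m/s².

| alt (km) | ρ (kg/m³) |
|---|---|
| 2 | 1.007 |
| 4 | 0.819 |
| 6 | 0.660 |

At 4 km, from the table: ρ = 0.819 kg/m³.
Stall occurs when L = W at CL,max. W = mg = 60800 × 9.81 = 5.964×10^5 N.
V_stall = √(2W/(ρ·S·CL,max)) = √(2 × 5.964×10^5 / (0.819 × 389 × 1.54))
V_stall = √2431 = 49.3 m/s

V_stall = 49.3 m/s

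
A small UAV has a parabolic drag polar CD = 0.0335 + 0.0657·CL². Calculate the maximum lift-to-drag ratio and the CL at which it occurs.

(L/D)max = 10.7, at CL = 0.714

For CD = CD0 + K·CL², (L/D)max occurs at CL* = √(CD0/K) and equals 1/(2√(K·CD0)).
(L/D)max = 1/(2√(0.0657 × 0.0335)) = 1/(2 × 0.04691) = 10.7
CL* = √(0.0335/0.0657) = 0.714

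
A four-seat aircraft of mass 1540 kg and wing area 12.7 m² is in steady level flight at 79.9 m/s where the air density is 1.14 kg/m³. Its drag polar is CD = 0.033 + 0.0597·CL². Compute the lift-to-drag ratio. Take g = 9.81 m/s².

Level flight ⇒ L = W = m·g = 1540 × 9.81 = 15107 N.
q = ½ρv² = ½ × 1.14 × 79.9² = 3639 Pa.
Required CL = L/(qS) = 15107/(3639·12.7) = 0.3269.
CD = 0.033 + 0.0597 × 0.3269² = 0.03938.
L/D = CL/CD = 0.3269 / 0.03938 = 8.3

L/D = 8.3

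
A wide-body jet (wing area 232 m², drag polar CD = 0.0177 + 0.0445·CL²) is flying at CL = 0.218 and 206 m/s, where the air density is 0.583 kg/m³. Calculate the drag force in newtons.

CD = 0.0177 + 0.0445 × 0.218² = 0.01981
D = ½ρv²S·CD = ½ × 0.583 × 206² × 232 × 0.01981 = 56900 N

D = 56900 N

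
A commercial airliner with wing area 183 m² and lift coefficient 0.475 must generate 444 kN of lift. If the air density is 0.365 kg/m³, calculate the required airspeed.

L = ½ρv²S·CL ⇒ v = √(2L/(ρ·S·CL))
v = √(2 × 4.44×10^5 / (0.365 × 183 × 0.475)) = √27990 = 167 m/s

v = 167 m/s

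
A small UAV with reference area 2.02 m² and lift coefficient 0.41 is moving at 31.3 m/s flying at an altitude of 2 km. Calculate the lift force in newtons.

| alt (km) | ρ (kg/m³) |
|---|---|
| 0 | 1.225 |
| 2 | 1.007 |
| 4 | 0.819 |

L = 409 N

At 2 km, from the table: ρ = 1.007 kg/m³.
Dynamic pressure q = ½ρv² = ½ × 1.007 × 31.3² = 493.3 Pa.
L = q·S·CL = 493.3 × 2.02 × 0.41 = 409 N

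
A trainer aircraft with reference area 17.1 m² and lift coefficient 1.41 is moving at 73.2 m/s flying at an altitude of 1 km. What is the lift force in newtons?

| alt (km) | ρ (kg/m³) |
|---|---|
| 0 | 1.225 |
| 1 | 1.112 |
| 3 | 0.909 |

L = 71800 N

At 1 km, from the table: ρ = 1.112 kg/m³.
Dynamic pressure q = ½ρv² = ½ × 1.112 × 73.2² = 2979 Pa.
L = q·S·CL = 2979 × 17.1 × 1.41 = 71800 N ≈ 71.8 kN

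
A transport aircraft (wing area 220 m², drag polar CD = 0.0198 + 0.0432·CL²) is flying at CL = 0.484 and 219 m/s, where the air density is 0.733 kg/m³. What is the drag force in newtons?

CD = 0.0198 + 0.0432 × 0.484² = 0.02992
D = ½ρv²S·CD = ½ × 0.733 × 219² × 220 × 0.02992 = 1.16×10^5 N

D = 1.16×10^5 N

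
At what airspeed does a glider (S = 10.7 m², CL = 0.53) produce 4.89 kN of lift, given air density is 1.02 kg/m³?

L = ½ρv²S·CL ⇒ v = √(2L/(ρ·S·CL))
v = √(2 × 4890 / (1.02 × 10.7 × 0.53)) = √1691 = 41.1 m/s

v = 41.1 m/s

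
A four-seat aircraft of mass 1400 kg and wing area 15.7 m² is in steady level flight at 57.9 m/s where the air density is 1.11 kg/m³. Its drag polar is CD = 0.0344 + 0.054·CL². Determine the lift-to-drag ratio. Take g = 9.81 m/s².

Level flight ⇒ L = W = m·g = 1400 × 9.81 = 13734 N.
q = ½ρv² = ½ × 1.11 × 57.9² = 1861 Pa.
CL = 2W/(ρv²S) = 2×13734/(1.11×57.9²×15.7) = 0.4702.
CD = 0.0344 + 0.054 × 0.4702² = 0.04634.
L/D = CL/CD = 0.4702 / 0.04634 = 10.1

L/D = 10.1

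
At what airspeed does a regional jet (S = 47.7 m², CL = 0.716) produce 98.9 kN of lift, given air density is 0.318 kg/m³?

v = 135 m/s

L = ½ρv²S·CL ⇒ v = √(2L/(ρ·S·CL))
v = √(2 × 98900 / (0.318 × 47.7 × 0.716)) = √18210 = 135 m/s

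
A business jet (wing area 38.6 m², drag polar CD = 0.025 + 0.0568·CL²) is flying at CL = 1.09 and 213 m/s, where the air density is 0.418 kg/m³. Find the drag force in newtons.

D = 33900 N

CD = 0.025 + 0.0568 × 1.09² = 0.09248
D = ½ρv²S·CD = ½ × 0.418 × 213² × 38.6 × 0.09248 = 33900 N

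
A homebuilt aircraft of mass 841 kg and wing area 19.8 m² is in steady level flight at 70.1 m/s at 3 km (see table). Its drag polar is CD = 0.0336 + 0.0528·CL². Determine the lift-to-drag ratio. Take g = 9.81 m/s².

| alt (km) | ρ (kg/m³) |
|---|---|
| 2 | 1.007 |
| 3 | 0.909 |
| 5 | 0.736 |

L/D = 5.26

At 3 km, from the table: ρ = 0.909 kg/m³.
Weight W = mg = 841 × 9.81 = 8250.2 N; in level flight L = W.
q = ½ρv² = ½ × 0.909 × 70.1² = 2233 Pa.
Required CL = L/(qS) = 8250.2/(2233·19.8) = 0.1866.
CD = 0.0336 + 0.0528 × 0.1866² = 0.03544.
L/D = CL/CD = 0.1866 / 0.03544 = 5.26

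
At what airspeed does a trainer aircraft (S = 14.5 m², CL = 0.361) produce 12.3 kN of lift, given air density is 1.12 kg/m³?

L = ½ρv²S·CL ⇒ v = √(2L/(ρ·S·CL))
v = √(2 × 12300 / (1.12 × 14.5 × 0.361)) = √4196 = 64.8 m/s

v = 64.8 m/s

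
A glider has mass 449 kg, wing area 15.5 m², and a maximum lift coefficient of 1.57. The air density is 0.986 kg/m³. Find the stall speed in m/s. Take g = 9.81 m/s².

At stall, lift equals weight: L = W = m·g = 449 × 9.81 = 4405 N.
From L = ½ρV²S·CL,max = W: V_stall = √(2W/(ρSCL,max)) = √(2·4405/(0.986·15.5·1.57))
V_stall = √367.1 = 19.2 m/s

V_stall = 19.2 m/s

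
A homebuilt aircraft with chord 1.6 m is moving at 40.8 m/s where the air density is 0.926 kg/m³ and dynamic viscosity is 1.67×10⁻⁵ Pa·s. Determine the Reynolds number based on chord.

Re = 3.62×10^6

Re = ρ·v·c/μ = 0.926 × 40.8 × 1.6 / (1.67×10⁻⁵) = 3.62×10^6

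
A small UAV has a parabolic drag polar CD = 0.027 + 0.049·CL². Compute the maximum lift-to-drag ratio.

(L/D)max = 13.7

For CD = CD0 + K·CL², (L/D)max occurs at CL* = √(CD0/K) and equals 1/(2√(K·CD0)).
(L/D)max = 1/(2√(0.049 × 0.027)) = 1/(2 × 0.03637) = 13.7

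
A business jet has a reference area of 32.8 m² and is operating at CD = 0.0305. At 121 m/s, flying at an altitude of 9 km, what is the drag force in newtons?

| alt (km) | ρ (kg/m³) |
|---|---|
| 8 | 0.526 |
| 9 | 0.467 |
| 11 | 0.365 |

At 9 km, from the table: ρ = 0.467 kg/m³.
Dynamic pressure q = ½ρv² = ½ × 0.467 × 121² = 3419 Pa.
D = q·S·CD = 3419 × 32.8 × 0.0305 = 3420 N

D = 3420 N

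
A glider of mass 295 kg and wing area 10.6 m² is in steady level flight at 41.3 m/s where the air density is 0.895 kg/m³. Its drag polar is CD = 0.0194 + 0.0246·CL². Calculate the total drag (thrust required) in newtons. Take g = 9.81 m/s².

D = 182 N

Weight W = mg = 295 × 9.81 = 2894 N; in level flight L = W.
q = ½ρv² = ½ × 0.895 × 41.3² = 763.3 Pa.
Required CL = L/(qS) = 2894/(763.3·10.6) = 0.3577.
CD = 0.0194 + 0.0246 × 0.3577² = 0.02255.
D = q·S·CD = 763.3 × 10.6 × 0.02255 = 182.4 N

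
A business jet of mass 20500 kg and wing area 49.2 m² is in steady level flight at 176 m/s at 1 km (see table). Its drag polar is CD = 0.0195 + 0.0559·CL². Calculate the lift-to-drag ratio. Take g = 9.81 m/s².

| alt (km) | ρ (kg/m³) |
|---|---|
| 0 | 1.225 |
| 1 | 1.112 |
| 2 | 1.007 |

L/D = 10.5

At 1 km, from the table: ρ = 1.112 kg/m³.
Weight W = mg = 20500 × 9.81 = 2.011×10^5 N; in level flight L = W.
q = ½ρv² = ½ × 1.112 × 176² = 17220 Pa.
CL = W/(q·S) = 2.011×10^5 / (17220 × 49.2) = 0.2373.
CD = 0.0195 + 0.0559 × 0.2373² = 0.02265.
L/D = CL/CD = 0.2373 / 0.02265 = 10.5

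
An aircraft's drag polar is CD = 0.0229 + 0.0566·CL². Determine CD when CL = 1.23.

CD = 0.109

CD = 0.0229 + 0.0566 × 1.23² = 0.0229 + 0.08563 = 0.109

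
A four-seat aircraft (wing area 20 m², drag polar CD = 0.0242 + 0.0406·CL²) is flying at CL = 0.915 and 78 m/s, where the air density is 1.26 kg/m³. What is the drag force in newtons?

D = 4460 N

CD = 0.0242 + 0.0406 × 0.915² = 0.05819
D = ½ρv²S·CD = ½ × 1.26 × 78² × 20 × 0.05819 = 4460 N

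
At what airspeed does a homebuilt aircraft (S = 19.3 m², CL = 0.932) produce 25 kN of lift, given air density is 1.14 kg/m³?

v = 49.4 m/s

L = ½ρv²S·CL ⇒ v = √(2L/(ρ·S·CL))
v = √(2 × 25000 / (1.14 × 19.3 × 0.932)) = √2438 = 49.4 m/s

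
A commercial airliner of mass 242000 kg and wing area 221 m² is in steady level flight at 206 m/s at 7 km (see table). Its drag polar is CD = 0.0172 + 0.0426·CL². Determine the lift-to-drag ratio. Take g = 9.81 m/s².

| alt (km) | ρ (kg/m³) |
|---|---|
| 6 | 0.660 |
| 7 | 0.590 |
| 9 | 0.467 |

L/D = 17.7

At 7 km, from the table: ρ = 0.590 kg/m³.
In steady level flight, lift balances weight: W = mg = 242000 × 9.81 = 2.374×10^6 N.
q = ½ρv² = ½ × 0.59 × 206² = 12520 Pa.
Required CL = L/(qS) = 2.374×10^6/(12520·221) = 0.8581.
CD = 0.0172 + 0.0426 × 0.8581² = 0.04857.
L/D = CL/CD = 0.8581 / 0.04857 = 17.7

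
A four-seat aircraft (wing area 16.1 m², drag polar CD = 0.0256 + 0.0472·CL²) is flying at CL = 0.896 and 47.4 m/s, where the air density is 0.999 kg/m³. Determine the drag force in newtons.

CD = 0.0256 + 0.0472 × 0.896² = 0.06349
D = ½ρv²S·CD = ½ × 0.999 × 47.4² × 16.1 × 0.06349 = 1150 N

D = 1150 N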